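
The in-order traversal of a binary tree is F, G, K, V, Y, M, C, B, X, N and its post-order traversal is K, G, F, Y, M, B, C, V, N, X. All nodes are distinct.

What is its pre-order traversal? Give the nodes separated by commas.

The last element of post-order is the root; it splits in-order into left and right subtrees.
Root X: left subtree has 8 nodes {F, G, K, V, Y, M, C, B}, right has 1 {N}.
  Root V: left subtree has 3 nodes {F, G, K}, right has 4 {Y, M, C, B}.
    Root F: left subtree has 0 nodes { }, right has 2 {G, K}.
      Root G: left subtree has 0 nodes { }, right has 1 {K}.
    Root C: left subtree has 2 nodes {Y, M}, right has 1 {B}.
      Root M: left subtree has 1 node {Y}, right has 0 { }.

X, V, F, G, K, C, M, Y, B, N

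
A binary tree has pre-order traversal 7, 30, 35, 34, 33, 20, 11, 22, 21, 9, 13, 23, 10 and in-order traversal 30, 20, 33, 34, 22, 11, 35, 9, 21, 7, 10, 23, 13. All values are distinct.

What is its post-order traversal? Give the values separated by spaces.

20 33 22 11 34 9 21 35 30 10 23 13 7

The first element of pre-order is the root; it splits in-order into left and right subtrees.
Root 7: left subtree has 9 nodes {30, 20, 33, 34, 22, 11, 35, 9, 21}, right has 3 {10, 23, 13}.
  Root 30: left subtree has 0 nodes { }, right has 8 {20, 33, 34, 22, 11, 35, 9, 21}.
    Root 35: left subtree has 5 nodes {20, 33, 34, 22, 11}, right has 2 {9, 21}.
      Root 34: left subtree has 2 nodes {20, 33}, right has 2 {22, 11}.
        Root 33: left subtree has 1 node {20}, right has 0 { }.
        Root 11: left subtree has 1 node {22}, right has 0 { }.
      Root 21: left subtree has 1 node {9}, right has 0 { }.
  Root 13: left subtree has 2 nodes {10, 23}, right has 0 { }.
    Root 23: left subtree has 1 node {10}, right has 0 { }.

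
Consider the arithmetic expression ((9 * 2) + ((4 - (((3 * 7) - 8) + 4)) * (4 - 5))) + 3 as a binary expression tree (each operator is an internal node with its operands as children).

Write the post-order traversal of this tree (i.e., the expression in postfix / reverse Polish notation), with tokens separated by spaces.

Post-order on an expression tree gives postfix notation: for each operator, emit left operand, right operand, then the operator.

9 2 * 4 3 7 * 8 - 4 + - 4 5 - * + 3 +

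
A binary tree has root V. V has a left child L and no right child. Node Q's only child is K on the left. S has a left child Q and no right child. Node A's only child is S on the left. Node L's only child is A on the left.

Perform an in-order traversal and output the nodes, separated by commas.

K, Q, S, A, L, V

In-order visits the left subtree, then the node, then the right subtree.
At V: go left to L.
  At L: go left to A.
    At A: go left to S.
      At S: go left to Q.
        At Q: go left to K.
          K is a leaf — visit K.
        Visit Q.
        At Q: no right child.
      Visit S.
      At S: no right child.
    Visit A.
    At A: no right child.
  Visit L.
  At L: no right child.
Visit V.
At V: no right child.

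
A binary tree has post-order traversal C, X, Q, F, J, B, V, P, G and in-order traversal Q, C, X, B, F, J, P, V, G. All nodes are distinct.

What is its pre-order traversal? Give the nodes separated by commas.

G, P, B, Q, X, C, J, F, V

The last element of post-order is the root; it splits in-order into left and right subtrees.
Root G: left subtree has 8 nodes {Q, C, X, B, F, J, P, V}, right has 0 { }.
  Root P: left subtree has 6 nodes {Q, C, X, B, F, J}, right has 1 {V}.
    Root B: left subtree has 3 nodes {Q, C, X}, right has 2 {F, J}.
      Root Q: left subtree has 0 nodes { }, right has 2 {C, X}.
        Root X: left subtree has 1 node {C}, right has 0 { }.
      Root J: left subtree has 1 node {F}, right has 0 { }.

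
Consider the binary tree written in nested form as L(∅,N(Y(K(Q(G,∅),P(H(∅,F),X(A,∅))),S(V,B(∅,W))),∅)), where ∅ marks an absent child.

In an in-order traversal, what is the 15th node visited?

N

In-order visits the left subtree, then the node, then the right subtree.
At L: no left child.
Visit L.
At L: go right to N.
  At N: go left to Y.
    At Y: go left to K.
      At K: go left to Q.
        At Q: go left to G.
          G is a leaf — visit G.
        Visit Q.
        At Q: no right child.
      Visit K.
      At K: go right to P.
        At P: go left to H.
          At H: no left child.
          Visit H.
          At H: go right to F.
            F is a leaf — visit F.
        Visit P.
        At P: go right to X.
          At X: go left to A.
            A is a leaf — visit A.
          Visit X.
          At X: no right child.
    Visit Y.
    At Y: go right to S.
      At S: go left to V.
        V is a leaf — visit V.
      Visit S.
      At S: go right to B.
        At B: no left child.
        Visit B.
        At B: go right to W.
          W is a leaf — visit W.
  Visit N.
  At N: no right child.
Full in-order sequence: L, G, Q, K, H, F, P, A, X, Y, V, S, B, W, N.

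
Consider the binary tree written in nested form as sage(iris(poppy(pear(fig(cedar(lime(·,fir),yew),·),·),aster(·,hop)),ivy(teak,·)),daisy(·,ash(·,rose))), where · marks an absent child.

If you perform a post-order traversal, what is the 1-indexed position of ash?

14

Post-order visits the left subtree, then the right subtree, then the node.
At sage: go left to iris.
  At iris: go left to poppy.
    At poppy: go left to pear.
      At pear: go left to fig.
        At fig: go left to cedar.
          At cedar: go left to lime.
            At lime: no left child.
            At lime: go right to fir.
              fir is a leaf — visit fir.
            Visit lime.
          At cedar: go right to yew.
            yew is a leaf — visit yew.
          Visit cedar.
        At fig: no right child.
        Visit fig.
      At pear: no right child.
      Visit pear.
    At poppy: go right to aster.
      At aster: no left child.
      At aster: go right to hop.
        hop is a leaf — visit hop.
      Visit aster.
    Visit poppy.
  At iris: go right to ivy.
    At ivy: go left to teak.
      teak is a leaf — visit teak.
    At ivy: no right child.
    Visit ivy.
  Visit iris.
At sage: go right to daisy.
  At daisy: no left child.
  At daisy: go right to ash.
    At ash: no left child.
    At ash: go right to rose.
      rose is a leaf — visit rose.
    Visit ash.
  Visit daisy.
Visit sage.
Full post-order sequence: fir, lime, yew, cedar, fig, pear, hop, aster, poppy, teak, ivy, iris, rose, ash, daisy, sage.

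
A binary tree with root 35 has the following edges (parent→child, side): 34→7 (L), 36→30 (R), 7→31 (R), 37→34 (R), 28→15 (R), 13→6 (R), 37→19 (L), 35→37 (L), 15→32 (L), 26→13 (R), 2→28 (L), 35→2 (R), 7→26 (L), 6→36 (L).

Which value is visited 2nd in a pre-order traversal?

37

Pre-order visits the node, then its left subtree, then its right subtree.
Visit 35.
At 35: go left to 37.
  Visit 37.
  At 37: go left to 19.
    19 is a leaf — visit 19.
  At 37: go right to 34.
    Visit 34.
    At 34: go left to 7.
      Visit 7.
      At 7: go left to 26.
        Visit 26.
        At 26: no left child.
        At 26: go right to 13.
          Visit 13.
          At 13: no left child.
          At 13: go right to 6.
            Visit 6.
            At 6: go left to 36.
              Visit 36.
              At 36: no left child.
              At 36: go right to 30.
                30 is a leaf — visit 30.
            At 6: no right child.
      At 7: go right to 31.
        31 is a leaf — visit 31.
    At 34: no right child.
At 35: go right to 2.
  Visit 2.
  At 2: go left to 28.
    Visit 28.
    At 28: no left child.
    At 28: go right to 15.
      Visit 15.
      At 15: go left to 32.
        32 is a leaf — visit 32.
      At 15: no right child.
  At 2: no right child.
Full pre-order sequence: 35, 37, 19, 34, 7, 26, 13, 6, 36, 30, 31, 2, 28, 15, 32.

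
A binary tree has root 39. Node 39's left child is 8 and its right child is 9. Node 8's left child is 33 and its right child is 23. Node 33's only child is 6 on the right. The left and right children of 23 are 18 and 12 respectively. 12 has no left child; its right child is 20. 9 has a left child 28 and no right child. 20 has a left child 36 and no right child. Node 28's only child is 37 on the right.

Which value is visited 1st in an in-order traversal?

In-order visits the left subtree, then the node, then the right subtree.
At 39: go left to 8.
  At 8: go left to 33.
    At 33: no left child.
    Visit 33.
    At 33: go right to 6.
      6 is a leaf — visit 6.
  Visit 8.
  At 8: go right to 23.
    At 23: go left to 18.
      18 is a leaf — visit 18.
    Visit 23.
    At 23: go right to 12.
      At 12: no left child.
      Visit 12.
      At 12: go right to 20.
        At 20: go left to 36.
          36 is a leaf — visit 36.
        Visit 20.
        At 20: no right child.
Visit 39.
At 39: go right to 9.
  At 9: go left to 28.
    At 28: no left child.
    Visit 28.
    At 28: go right to 37.
      37 is a leaf — visit 37.
  Visit 9.
  At 9: no right child.
Full in-order sequence: 33, 6, 8, 18, 23, 12, 36, 20, 39, 28, 37, 9.

33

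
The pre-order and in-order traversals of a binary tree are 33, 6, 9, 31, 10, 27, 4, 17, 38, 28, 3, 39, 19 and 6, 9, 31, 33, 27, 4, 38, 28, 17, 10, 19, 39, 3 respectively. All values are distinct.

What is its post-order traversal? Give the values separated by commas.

The first element of pre-order is the root; it splits in-order into left and right subtrees.
Root 33: left subtree has 3 nodes {6, 9, 31}, right has 9 {27, 4, 38, 28, 17, 10, 19, 39, 3}.
  Root 6: left subtree has 0 nodes { }, right has 2 {9, 31}.
    Root 9: left subtree has 0 nodes { }, right has 1 {31}.
  Root 10: left subtree has 5 nodes {27, 4, 38, 28, 17}, right has 3 {19, 39, 3}.
    Root 27: left subtree has 0 nodes { }, right has 4 {4, 38, 28, 17}.
      Root 4: left subtree has 0 nodes { }, right has 3 {38, 28, 17}.
        Root 17: left subtree has 2 nodes {38, 28}, right has 0 { }.
          Root 38: left subtree has 0 nodes { }, right has 1 {28}.
    Root 3: left subtree has 2 nodes {19, 39}, right has 0 { }.
      Root 39: left subtree has 1 node {19}, right has 0 { }.

31, 9, 6, 28, 38, 17, 4, 27, 19, 39, 3, 10, 33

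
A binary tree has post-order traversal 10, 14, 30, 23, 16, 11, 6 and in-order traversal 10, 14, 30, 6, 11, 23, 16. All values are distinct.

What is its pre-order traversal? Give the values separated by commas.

6, 30, 14, 10, 11, 16, 23

The last element of post-order is the root; it splits in-order into left and right subtrees.
Root 6: left subtree has 3 nodes {10, 14, 30}, right has 3 {11, 23, 16}.
  Root 30: left subtree has 2 nodes {10, 14}, right has 0 { }.
    Root 14: left subtree has 1 node {10}, right has 0 { }.
  Root 11: left subtree has 0 nodes { }, right has 2 {23, 16}.
    Root 16: left subtree has 1 node {23}, right has 0 { }.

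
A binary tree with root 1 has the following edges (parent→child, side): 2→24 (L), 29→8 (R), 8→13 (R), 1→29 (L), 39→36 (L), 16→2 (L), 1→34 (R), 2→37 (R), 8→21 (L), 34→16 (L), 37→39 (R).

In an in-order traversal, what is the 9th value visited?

36

In-order visits the left subtree, then the node, then the right subtree.
At 1: go left to 29.
  At 29: no left child.
  Visit 29.
  At 29: go right to 8.
    At 8: go left to 21.
      21 is a leaf — visit 21.
    Visit 8.
    At 8: go right to 13.
      13 is a leaf — visit 13.
Visit 1.
At 1: go right to 34.
  At 34: go left to 16.
    At 16: go left to 2.
      At 2: go left to 24.
        24 is a leaf — visit 24.
      Visit 2.
      At 2: go right to 37.
        At 37: no left child.
        Visit 37.
        At 37: go right to 39.
          At 39: go left to 36.
            36 is a leaf — visit 36.
          Visit 39.
          At 39: no right child.
    Visit 16.
    At 16: no right child.
  Visit 34.
  At 34: no right child.
Full in-order sequence: 29, 21, 8, 13, 1, 24, 2, 37, 36, 39, 16, 34.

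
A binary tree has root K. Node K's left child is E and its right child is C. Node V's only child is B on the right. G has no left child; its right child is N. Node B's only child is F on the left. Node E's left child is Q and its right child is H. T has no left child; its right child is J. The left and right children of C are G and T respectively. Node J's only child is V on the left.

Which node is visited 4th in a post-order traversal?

N

Post-order visits the left subtree, then the right subtree, then the node.
At K: go left to E.
  At E: go left to Q.
    Q is a leaf — visit Q.
  At E: go right to H.
    H is a leaf — visit H.
  Visit E.
At K: go right to C.
  At C: go left to G.
    At G: no left child.
    At G: go right to N.
      N is a leaf — visit N.
    Visit G.
  At C: go right to T.
    At T: no left child.
    At T: go right to J.
      At J: go left to V.
        At V: no left child.
        At V: go right to B.
          At B: go left to F.
            F is a leaf — visit F.
          At B: no right child.
          Visit B.
        Visit V.
      At J: no right child.
      Visit J.
    Visit T.
  Visit C.
Visit K.
Full post-order sequence: Q, H, E, N, G, F, B, V, J, T, C, K.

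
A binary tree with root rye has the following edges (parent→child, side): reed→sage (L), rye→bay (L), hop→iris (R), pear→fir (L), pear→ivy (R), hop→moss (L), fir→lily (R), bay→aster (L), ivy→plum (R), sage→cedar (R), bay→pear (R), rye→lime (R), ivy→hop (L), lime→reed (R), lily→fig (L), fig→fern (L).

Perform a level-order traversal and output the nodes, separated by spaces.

rye bay lime aster pear reed fir ivy sage lily hop plum cedar fig moss iris fern

Level-order visits nodes level by level from the root, left to right within each level.
Level 0: rye
Level 1: bay, lime
Level 2: aster, pear, reed
Level 3: fir, ivy, sage
Level 4: lily, hop, plum, cedar
Level 5: fig, moss, iris
Level 6: fern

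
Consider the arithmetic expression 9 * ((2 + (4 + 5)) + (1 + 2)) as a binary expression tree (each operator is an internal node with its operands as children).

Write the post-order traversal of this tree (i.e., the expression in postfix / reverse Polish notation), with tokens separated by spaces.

Post-order on an expression tree gives postfix notation: for each operator, emit left operand, right operand, then the operator.

9 2 4 5 + + 1 2 + + *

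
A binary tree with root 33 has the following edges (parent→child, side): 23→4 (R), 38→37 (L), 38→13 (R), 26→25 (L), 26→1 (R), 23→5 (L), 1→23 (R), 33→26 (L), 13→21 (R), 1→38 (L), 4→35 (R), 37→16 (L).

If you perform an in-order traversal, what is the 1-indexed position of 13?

In-order visits the left subtree, then the node, then the right subtree.
At 33: go left to 26.
  At 26: go left to 25.
    25 is a leaf — visit 25.
  Visit 26.
  At 26: go right to 1.
    At 1: go left to 38.
      At 38: go left to 37.
        At 37: go left to 16.
          16 is a leaf — visit 16.
        Visit 37.
        At 37: no right child.
      Visit 38.
      At 38: go right to 13.
        At 13: no left child.
        Visit 13.
        At 13: go right to 21.
          21 is a leaf — visit 21.
    Visit 1.
    At 1: go right to 23.
      At 23: go left to 5.
        5 is a leaf — visit 5.
      Visit 23.
      At 23: go right to 4.
        At 4: no left child.
        Visit 4.
        At 4: go right to 35.
          35 is a leaf — visit 35.
Visit 33.
At 33: no right child.
Full in-order sequence: 25, 26, 16, 37, 38, 13, 21, 1, 5, 23, 4, 35, 33.

6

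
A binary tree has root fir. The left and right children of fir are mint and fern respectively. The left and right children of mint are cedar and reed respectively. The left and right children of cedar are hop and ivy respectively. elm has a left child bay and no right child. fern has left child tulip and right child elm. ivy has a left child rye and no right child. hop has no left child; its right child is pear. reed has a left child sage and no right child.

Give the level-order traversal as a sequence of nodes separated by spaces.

Level-order visits nodes level by level from the root, left to right within each level.
Level 0: fir
Level 1: mint, fern
Level 2: cedar, reed, tulip, elm
Level 3: hop, ivy, sage, bay
Level 4: pear, rye

fir mint fern cedar reed tulip elm hop ivy sage bay pear rye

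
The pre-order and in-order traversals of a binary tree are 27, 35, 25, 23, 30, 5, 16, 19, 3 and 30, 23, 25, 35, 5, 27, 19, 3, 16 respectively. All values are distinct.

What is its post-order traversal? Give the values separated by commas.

30, 23, 25, 5, 35, 3, 19, 16, 27

The first element of pre-order is the root; it splits in-order into left and right subtrees.
Root 27: left subtree has 5 nodes {30, 23, 25, 35, 5}, right has 3 {19, 3, 16}.
  Root 35: left subtree has 3 nodes {30, 23, 25}, right has 1 {5}.
    Root 25: left subtree has 2 nodes {30, 23}, right has 0 { }.
      Root 23: left subtree has 1 node {30}, right has 0 { }.
  Root 16: left subtree has 2 nodes {19, 3}, right has 0 { }.
    Root 19: left subtree has 0 nodes { }, right has 1 {3}.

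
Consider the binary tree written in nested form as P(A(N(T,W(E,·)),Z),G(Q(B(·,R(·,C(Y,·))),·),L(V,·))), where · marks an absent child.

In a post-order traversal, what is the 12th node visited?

Post-order visits the left subtree, then the right subtree, then the node.
At P: go left to A.
  At A: go left to N.
    At N: go left to T.
      T is a leaf — visit T.
    At N: go right to W.
      At W: go left to E.
        E is a leaf — visit E.
      At W: no right child.
      Visit W.
    Visit N.
  At A: go right to Z.
    Z is a leaf — visit Z.
  Visit A.
At P: go right to G.
  At G: go left to Q.
    At Q: go left to B.
      At B: no left child.
      At B: go right to R.
        At R: no left child.
        At R: go right to C.
          At C: go left to Y.
            Y is a leaf — visit Y.
          At C: no right child.
          Visit C.
        Visit R.
      Visit B.
    At Q: no right child.
    Visit Q.
  At G: go right to L.
    At L: go left to V.
      V is a leaf — visit V.
    At L: no right child.
    Visit L.
  Visit G.
Visit P.
Full post-order sequence: T, E, W, N, Z, A, Y, C, R, B, Q, V, L, G, P.

V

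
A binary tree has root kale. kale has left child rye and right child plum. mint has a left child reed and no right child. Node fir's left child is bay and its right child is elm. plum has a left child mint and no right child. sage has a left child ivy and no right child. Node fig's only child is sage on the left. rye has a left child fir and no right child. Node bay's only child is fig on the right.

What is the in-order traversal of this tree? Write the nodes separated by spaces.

bay ivy sage fig fir elm rye kale reed mint plum

In-order visits the left subtree, then the node, then the right subtree.
At kale: go left to rye.
  At rye: go left to fir.
    At fir: go left to bay.
      At bay: no left child.
      Visit bay.
      At bay: go right to fig.
        At fig: go left to sage.
          At sage: go left to ivy.
            ivy is a leaf — visit ivy.
          Visit sage.
          At sage: no right child.
        Visit fig.
        At fig: no right child.
    Visit fir.
    At fir: go right to elm.
      elm is a leaf — visit elm.
  Visit rye.
  At rye: no right child.
Visit kale.
At kale: go right to plum.
  At plum: go left to mint.
    At mint: go left to reed.
      reed is a leaf — visit reed.
    Visit mint.
    At mint: no right child.
  Visit plum.
  At plum: no right child.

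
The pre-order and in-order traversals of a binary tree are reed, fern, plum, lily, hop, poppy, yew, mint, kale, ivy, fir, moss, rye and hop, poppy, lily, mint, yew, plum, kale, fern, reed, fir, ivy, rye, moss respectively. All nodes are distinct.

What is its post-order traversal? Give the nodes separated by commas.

poppy, hop, mint, yew, lily, kale, plum, fern, fir, rye, moss, ivy, reed

The first element of pre-order is the root; it splits in-order into left and right subtrees.
Root reed: left subtree has 8 nodes {hop, poppy, lily, mint, yew, plum, kale, fern}, right has 4 {fir, ivy, rye, moss}.
  Root fern: left subtree has 7 nodes {hop, poppy, lily, mint, yew, plum, kale}, right has 0 { }.
    Root plum: left subtree has 5 nodes {hop, poppy, lily, mint, yew}, right has 1 {kale}.
      Root lily: left subtree has 2 nodes {hop, poppy}, right has 2 {mint, yew}.
        Root hop: left subtree has 0 nodes { }, right has 1 {poppy}.
        Root yew: left subtree has 1 node {mint}, right has 0 { }.
  Root ivy: left subtree has 1 node {fir}, right has 2 {rye, moss}.
    Root moss: left subtree has 1 node {rye}, right has 0 { }.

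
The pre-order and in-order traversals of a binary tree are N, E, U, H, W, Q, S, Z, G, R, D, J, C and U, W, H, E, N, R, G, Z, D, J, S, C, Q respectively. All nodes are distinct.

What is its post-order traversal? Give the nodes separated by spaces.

W H U E R G J D Z C S Q N

The first element of pre-order is the root; it splits in-order into left and right subtrees.
Root N: left subtree has 4 nodes {U, W, H, E}, right has 8 {R, G, Z, D, J, S, C, Q}.
  Root E: left subtree has 3 nodes {U, W, H}, right has 0 { }.
    Root U: left subtree has 0 nodes { }, right has 2 {W, H}.
      Root H: left subtree has 1 node {W}, right has 0 { }.
  Root Q: left subtree has 7 nodes {R, G, Z, D, J, S, C}, right has 0 { }.
    Root S: left subtree has 5 nodes {R, G, Z, D, J}, right has 1 {C}.
      Root Z: left subtree has 2 nodes {R, G}, right has 2 {D, J}.
        Root G: left subtree has 1 node {R}, right has 0 { }.
        Root D: left subtree has 0 nodes { }, right has 1 {J}.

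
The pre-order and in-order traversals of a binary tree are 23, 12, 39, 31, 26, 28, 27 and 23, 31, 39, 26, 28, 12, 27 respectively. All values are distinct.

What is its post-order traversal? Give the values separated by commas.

The first element of pre-order is the root; it splits in-order into left and right subtrees.
Root 23: left subtree has 0 nodes { }, right has 6 {31, 39, 26, 28, 12, 27}.
  Root 12: left subtree has 4 nodes {31, 39, 26, 28}, right has 1 {27}.
    Root 39: left subtree has 1 node {31}, right has 2 {26, 28}.
      Root 26: left subtree has 0 nodes { }, right has 1 {28}.

31, 28, 26, 39, 27, 12, 23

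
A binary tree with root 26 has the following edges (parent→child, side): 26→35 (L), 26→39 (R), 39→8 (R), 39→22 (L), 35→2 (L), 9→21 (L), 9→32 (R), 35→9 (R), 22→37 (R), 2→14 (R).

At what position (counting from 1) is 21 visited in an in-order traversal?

4

In-order visits the left subtree, then the node, then the right subtree.
At 26: go left to 35.
  At 35: go left to 2.
    At 2: no left child.
    Visit 2.
    At 2: go right to 14.
      14 is a leaf — visit 14.
  Visit 35.
  At 35: go right to 9.
    At 9: go left to 21.
      21 is a leaf — visit 21.
    Visit 9.
    At 9: go right to 32.
      32 is a leaf — visit 32.
Visit 26.
At 26: go right to 39.
  At 39: go left to 22.
    At 22: no left child.
    Visit 22.
    At 22: go right to 37.
      37 is a leaf — visit 37.
  Visit 39.
  At 39: go right to 8.
    8 is a leaf — visit 8.
Full in-order sequence: 2, 14, 35, 21, 9, 32, 26, 22, 37, 39, 8.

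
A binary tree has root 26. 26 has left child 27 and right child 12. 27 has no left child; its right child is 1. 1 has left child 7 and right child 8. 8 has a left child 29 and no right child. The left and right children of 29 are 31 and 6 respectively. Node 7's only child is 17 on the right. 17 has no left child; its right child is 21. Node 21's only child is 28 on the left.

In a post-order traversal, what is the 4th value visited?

7

Post-order visits the left subtree, then the right subtree, then the node.
At 26: go left to 27.
  At 27: no left child.
  At 27: go right to 1.
    At 1: go left to 7.
      At 7: no left child.
      At 7: go right to 17.
        At 17: no left child.
        At 17: go right to 21.
          At 21: go left to 28.
            28 is a leaf — visit 28.
          At 21: no right child.
          Visit 21.
        Visit 17.
      Visit 7.
    At 1: go right to 8.
      At 8: go left to 29.
        At 29: go left to 31.
          31 is a leaf — visit 31.
        At 29: go right to 6.
          6 is a leaf — visit 6.
        Visit 29.
      At 8: no right child.
      Visit 8.
    Visit 1.
  Visit 27.
At 26: go right to 12.
  12 is a leaf — visit 12.
Visit 26.
Full post-order sequence: 28, 21, 17, 7, 31, 6, 29, 8, 1, 27, 12, 26.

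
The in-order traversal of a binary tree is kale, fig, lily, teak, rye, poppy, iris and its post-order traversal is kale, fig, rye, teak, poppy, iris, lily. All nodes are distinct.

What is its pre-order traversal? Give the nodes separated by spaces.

lily fig kale iris poppy teak rye

The last element of post-order is the root; it splits in-order into left and right subtrees.
Root lily: left subtree has 2 nodes {kale, fig}, right has 4 {teak, rye, poppy, iris}.
  Root fig: left subtree has 1 node {kale}, right has 0 { }.
  Root iris: left subtree has 3 nodes {teak, rye, poppy}, right has 0 { }.
    Root poppy: left subtree has 2 nodes {teak, rye}, right has 0 { }.
      Root teak: left subtree has 0 nodes { }, right has 1 {rye}.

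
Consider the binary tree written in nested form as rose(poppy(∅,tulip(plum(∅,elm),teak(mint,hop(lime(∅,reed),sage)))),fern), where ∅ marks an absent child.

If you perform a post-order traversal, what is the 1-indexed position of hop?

Post-order visits the left subtree, then the right subtree, then the node.
At rose: go left to poppy.
  At poppy: no left child.
  At poppy: go right to tulip.
    At tulip: go left to plum.
      At plum: no left child.
      At plum: go right to elm.
        elm is a leaf — visit elm.
      Visit plum.
    At tulip: go right to teak.
      At teak: go left to mint.
        mint is a leaf — visit mint.
      At teak: go right to hop.
        At hop: go left to lime.
          At lime: no left child.
          At lime: go right to reed.
            reed is a leaf — visit reed.
          Visit lime.
        At hop: go right to sage.
          sage is a leaf — visit sage.
        Visit hop.
      Visit teak.
    Visit tulip.
  Visit poppy.
At rose: go right to fern.
  fern is a leaf — visit fern.
Visit rose.
Full post-order sequence: elm, plum, mint, reed, lime, sage, hop, teak, tulip, poppy, fern, rose.

7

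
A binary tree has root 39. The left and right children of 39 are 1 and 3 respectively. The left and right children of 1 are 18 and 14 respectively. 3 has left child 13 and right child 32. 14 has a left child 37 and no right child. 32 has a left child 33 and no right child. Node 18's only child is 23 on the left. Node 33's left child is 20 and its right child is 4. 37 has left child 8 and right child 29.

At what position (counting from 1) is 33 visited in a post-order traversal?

11

Post-order visits the left subtree, then the right subtree, then the node.
At 39: go left to 1.
  At 1: go left to 18.
    At 18: go left to 23.
      23 is a leaf — visit 23.
    At 18: no right child.
    Visit 18.
  At 1: go right to 14.
    At 14: go left to 37.
      At 37: go left to 8.
        8 is a leaf — visit 8.
      At 37: go right to 29.
        29 is a leaf — visit 29.
      Visit 37.
    At 14: no right child.
    Visit 14.
  Visit 1.
At 39: go right to 3.
  At 3: go left to 13.
    13 is a leaf — visit 13.
  At 3: go right to 32.
    At 32: go left to 33.
      At 33: go left to 20.
        20 is a leaf — visit 20.
      At 33: go right to 4.
        4 is a leaf — visit 4.
      Visit 33.
    At 32: no right child.
    Visit 32.
  Visit 3.
Visit 39.
Full post-order sequence: 23, 18, 8, 29, 37, 14, 1, 13, 20, 4, 33, 32, 3, 39.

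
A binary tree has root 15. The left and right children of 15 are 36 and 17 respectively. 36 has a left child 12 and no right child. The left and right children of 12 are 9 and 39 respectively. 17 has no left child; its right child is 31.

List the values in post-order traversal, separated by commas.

Post-order visits the left subtree, then the right subtree, then the node.
At 15: go left to 36.
  At 36: go left to 12.
    At 12: go left to 9.
      9 is a leaf — visit 9.
    At 12: go right to 39.
      39 is a leaf — visit 39.
    Visit 12.
  At 36: no right child.
  Visit 36.
At 15: go right to 17.
  At 17: no left child.
  At 17: go right to 31.
    31 is a leaf — visit 31.
  Visit 17.
Visit 15.

9, 39, 12, 36, 31, 17, 15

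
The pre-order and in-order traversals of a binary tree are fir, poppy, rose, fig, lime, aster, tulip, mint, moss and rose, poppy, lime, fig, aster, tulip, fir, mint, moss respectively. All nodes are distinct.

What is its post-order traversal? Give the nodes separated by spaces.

The first element of pre-order is the root; it splits in-order into left and right subtrees.
Root fir: left subtree has 6 nodes {rose, poppy, lime, fig, aster, tulip}, right has 2 {mint, moss}.
  Root poppy: left subtree has 1 node {rose}, right has 4 {lime, fig, aster, tulip}.
    Root fig: left subtree has 1 node {lime}, right has 2 {aster, tulip}.
      Root aster: left subtree has 0 nodes { }, right has 1 {tulip}.
  Root mint: left subtree has 0 nodes { }, right has 1 {moss}.

rose lime tulip aster fig poppy moss mint fir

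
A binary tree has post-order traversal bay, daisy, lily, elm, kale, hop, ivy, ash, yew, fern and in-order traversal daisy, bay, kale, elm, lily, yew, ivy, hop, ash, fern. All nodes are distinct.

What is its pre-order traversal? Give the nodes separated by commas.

fern, yew, kale, daisy, bay, elm, lily, ash, ivy, hop

The last element of post-order is the root; it splits in-order into left and right subtrees.
Root fern: left subtree has 9 nodes {daisy, bay, kale, elm, lily, yew, ivy, hop, ash}, right has 0 { }.
  Root yew: left subtree has 5 nodes {daisy, bay, kale, elm, lily}, right has 3 {ivy, hop, ash}.
    Root kale: left subtree has 2 nodes {daisy, bay}, right has 2 {elm, lily}.
      Root daisy: left subtree has 0 nodes { }, right has 1 {bay}.
      Root elm: left subtree has 0 nodes { }, right has 1 {lily}.
    Root ash: left subtree has 2 nodes {ivy, hop}, right has 0 { }.
      Root ivy: left subtree has 0 nodes { }, right has 1 {hop}.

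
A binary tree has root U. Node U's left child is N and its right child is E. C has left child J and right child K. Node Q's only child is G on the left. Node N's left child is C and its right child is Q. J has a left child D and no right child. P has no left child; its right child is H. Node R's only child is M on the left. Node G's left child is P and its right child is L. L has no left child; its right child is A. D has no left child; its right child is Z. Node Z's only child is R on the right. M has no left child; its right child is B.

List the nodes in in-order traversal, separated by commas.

D, Z, M, B, R, J, C, K, N, P, H, G, L, A, Q, U, E

In-order visits the left subtree, then the node, then the right subtree.
At U: go left to N.
  At N: go left to C.
    At C: go left to J.
      At J: go left to D.
        At D: no left child.
        Visit D.
        At D: go right to Z.
          At Z: no left child.
          Visit Z.
          At Z: go right to R.
            At R: go left to M.
              At M: no left child.
              Visit M.
              At M: go right to B.
                B is a leaf — visit B.
            Visit R.
            At R: no right child.
      Visit J.
      At J: no right child.
    Visit C.
    At C: go right to K.
      K is a leaf — visit K.
  Visit N.
  At N: go right to Q.
    At Q: go left to G.
      At G: go left to P.
        At P: no left child.
        Visit P.
        At P: go right to H.
          H is a leaf — visit H.
      Visit G.
      At G: go right to L.
        At L: no left child.
        Visit L.
        At L: go right to A.
          A is a leaf — visit A.
    Visit Q.
    At Q: no right child.
Visit U.
At U: go right to E.
  E is a leaf — visit E.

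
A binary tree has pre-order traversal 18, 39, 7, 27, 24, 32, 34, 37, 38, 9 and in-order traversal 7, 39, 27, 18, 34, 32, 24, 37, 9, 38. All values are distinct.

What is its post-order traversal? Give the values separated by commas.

The first element of pre-order is the root; it splits in-order into left and right subtrees.
Root 18: left subtree has 3 nodes {7, 39, 27}, right has 6 {34, 32, 24, 37, 9, 38}.
  Root 39: left subtree has 1 node {7}, right has 1 {27}.
  Root 24: left subtree has 2 nodes {34, 32}, right has 3 {37, 9, 38}.
    Root 32: left subtree has 1 node {34}, right has 0 { }.
    Root 37: left subtree has 0 nodes { }, right has 2 {9, 38}.
      Root 38: left subtree has 1 node {9}, right has 0 { }.

7, 27, 39, 34, 32, 9, 38, 37, 24, 18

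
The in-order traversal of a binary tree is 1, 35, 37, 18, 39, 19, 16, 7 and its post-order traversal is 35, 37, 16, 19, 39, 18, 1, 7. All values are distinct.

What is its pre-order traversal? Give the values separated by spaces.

The last element of post-order is the root; it splits in-order into left and right subtrees.
Root 7: left subtree has 7 nodes {1, 35, 37, 18, 39, 19, 16}, right has 0 { }.
  Root 1: left subtree has 0 nodes { }, right has 6 {35, 37, 18, 39, 19, 16}.
    Root 18: left subtree has 2 nodes {35, 37}, right has 3 {39, 19, 16}.
      Root 37: left subtree has 1 node {35}, right has 0 { }.
      Root 39: left subtree has 0 nodes { }, right has 2 {19, 16}.
        Root 19: left subtree has 0 nodes { }, right has 1 {16}.

7 1 18 37 35 39 19 16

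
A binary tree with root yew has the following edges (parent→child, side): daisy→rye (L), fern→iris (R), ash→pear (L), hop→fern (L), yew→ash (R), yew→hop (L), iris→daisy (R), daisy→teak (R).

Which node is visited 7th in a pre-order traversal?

teak

Pre-order visits the node, then its left subtree, then its right subtree.
Visit yew.
At yew: go left to hop.
  Visit hop.
  At hop: go left to fern.
    Visit fern.
    At fern: no left child.
    At fern: go right to iris.
      Visit iris.
      At iris: no left child.
      At iris: go right to daisy.
        Visit daisy.
        At daisy: go left to rye.
          rye is a leaf — visit rye.
        At daisy: go right to teak.
          teak is a leaf — visit teak.
  At hop: no right child.
At yew: go right to ash.
  Visit ash.
  At ash: go left to pear.
    pear is a leaf — visit pear.
  At ash: no right child.
Full pre-order sequence: yew, hop, fern, iris, daisy, rye, teak, ash, pear.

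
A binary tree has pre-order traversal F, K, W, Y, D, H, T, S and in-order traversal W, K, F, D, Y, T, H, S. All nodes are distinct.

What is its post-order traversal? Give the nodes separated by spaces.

The first element of pre-order is the root; it splits in-order into left and right subtrees.
Root F: left subtree has 2 nodes {W, K}, right has 5 {D, Y, T, H, S}.
  Root K: left subtree has 1 node {W}, right has 0 { }.
  Root Y: left subtree has 1 node {D}, right has 3 {T, H, S}.
    Root H: left subtree has 1 node {T}, right has 1 {S}.

W K D T S H Y F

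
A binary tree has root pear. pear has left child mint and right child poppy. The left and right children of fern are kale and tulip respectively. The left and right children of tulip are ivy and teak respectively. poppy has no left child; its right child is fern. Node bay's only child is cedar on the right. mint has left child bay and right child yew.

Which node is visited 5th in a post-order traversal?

Post-order visits the left subtree, then the right subtree, then the node.
At pear: go left to mint.
  At mint: go left to bay.
    At bay: no left child.
    At bay: go right to cedar.
      cedar is a leaf — visit cedar.
    Visit bay.
  At mint: go right to yew.
    yew is a leaf — visit yew.
  Visit mint.
At pear: go right to poppy.
  At poppy: no left child.
  At poppy: go right to fern.
    At fern: go left to kale.
      kale is a leaf — visit kale.
    At fern: go right to tulip.
      At tulip: go left to ivy.
        ivy is a leaf — visit ivy.
      At tulip: go right to teak.
        teak is a leaf — visit teak.
      Visit tulip.
    Visit fern.
  Visit poppy.
Visit pear.
Full post-order sequence: cedar, bay, yew, mint, kale, ivy, teak, tulip, fern, poppy, pear.

kale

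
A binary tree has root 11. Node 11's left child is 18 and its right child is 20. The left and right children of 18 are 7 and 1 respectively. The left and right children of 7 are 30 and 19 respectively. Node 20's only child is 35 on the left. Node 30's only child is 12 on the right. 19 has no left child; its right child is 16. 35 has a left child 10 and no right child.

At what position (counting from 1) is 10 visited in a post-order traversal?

Post-order visits the left subtree, then the right subtree, then the node.
At 11: go left to 18.
  At 18: go left to 7.
    At 7: go left to 30.
      At 30: no left child.
      At 30: go right to 12.
        12 is a leaf — visit 12.
      Visit 30.
    At 7: go right to 19.
      At 19: no left child.
      At 19: go right to 16.
        16 is a leaf — visit 16.
      Visit 19.
    Visit 7.
  At 18: go right to 1.
    1 is a leaf — visit 1.
  Visit 18.
At 11: go right to 20.
  At 20: go left to 35.
    At 35: go left to 10.
      10 is a leaf — visit 10.
    At 35: no right child.
    Visit 35.
  At 20: no right child.
  Visit 20.
Visit 11.
Full post-order sequence: 12, 30, 16, 19, 7, 1, 18, 10, 35, 20, 11.

8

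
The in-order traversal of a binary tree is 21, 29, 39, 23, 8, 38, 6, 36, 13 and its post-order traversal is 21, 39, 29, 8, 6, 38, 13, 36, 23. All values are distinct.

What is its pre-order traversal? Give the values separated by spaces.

The last element of post-order is the root; it splits in-order into left and right subtrees.
Root 23: left subtree has 3 nodes {21, 29, 39}, right has 5 {8, 38, 6, 36, 13}.
  Root 29: left subtree has 1 node {21}, right has 1 {39}.
  Root 36: left subtree has 3 nodes {8, 38, 6}, right has 1 {13}.
    Root 38: left subtree has 1 node {8}, right has 1 {6}.

23 29 21 39 36 38 8 6 13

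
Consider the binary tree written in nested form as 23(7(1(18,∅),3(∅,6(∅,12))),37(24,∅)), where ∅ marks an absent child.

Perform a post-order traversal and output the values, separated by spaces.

Post-order visits the left subtree, then the right subtree, then the node.
At 23: go left to 7.
  At 7: go left to 1.
    At 1: go left to 18.
      18 is a leaf — visit 18.
    At 1: no right child.
    Visit 1.
  At 7: go right to 3.
    At 3: no left child.
    At 3: go right to 6.
      At 6: no left child.
      At 6: go right to 12.
        12 is a leaf — visit 12.
      Visit 6.
    Visit 3.
  Visit 7.
At 23: go right to 37.
  At 37: go left to 24.
    24 is a leaf — visit 24.
  At 37: no right child.
  Visit 37.
Visit 23.

18 1 12 6 3 7 24 37 23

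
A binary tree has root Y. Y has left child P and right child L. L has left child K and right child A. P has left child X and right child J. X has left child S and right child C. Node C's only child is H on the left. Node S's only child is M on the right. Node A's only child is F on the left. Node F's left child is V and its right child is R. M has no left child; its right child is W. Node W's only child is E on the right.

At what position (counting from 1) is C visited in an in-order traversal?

In-order visits the left subtree, then the node, then the right subtree.
At Y: go left to P.
  At P: go left to X.
    At X: go left to S.
      At S: no left child.
      Visit S.
      At S: go right to M.
        At M: no left child.
        Visit M.
        At M: go right to W.
          At W: no left child.
          Visit W.
          At W: go right to E.
            E is a leaf — visit E.
    Visit X.
    At X: go right to C.
      At C: go left to H.
        H is a leaf — visit H.
      Visit C.
      At C: no right child.
  Visit P.
  At P: go right to J.
    J is a leaf — visit J.
Visit Y.
At Y: go right to L.
  At L: go left to K.
    K is a leaf — visit K.
  Visit L.
  At L: go right to A.
    At A: go left to F.
      At F: go left to V.
        V is a leaf — visit V.
      Visit F.
      At F: go right to R.
        R is a leaf — visit R.
    Visit A.
    At A: no right child.
Full in-order sequence: S, M, W, E, X, H, C, P, J, Y, K, L, V, F, R, A.

7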